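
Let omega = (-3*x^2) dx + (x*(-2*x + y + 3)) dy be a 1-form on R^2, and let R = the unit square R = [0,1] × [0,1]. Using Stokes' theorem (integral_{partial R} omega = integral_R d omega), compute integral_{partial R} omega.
integral_(partial R) omega = 3/2

Stokes: integral_partial_R omega = integral_R d omega with d omega = (∂Q/∂x - ∂P/∂y) dx ∧ dy.
  ∂Q/∂x = -4*x + y + 3
  ∂P/∂y = 0
  integrand = ∂Q/∂x - ∂P/∂y = -4*x + y + 3.
Integrating over R: integral_0^1 integral_0^1 (-4*x + y + 3) dx dy = 3/2.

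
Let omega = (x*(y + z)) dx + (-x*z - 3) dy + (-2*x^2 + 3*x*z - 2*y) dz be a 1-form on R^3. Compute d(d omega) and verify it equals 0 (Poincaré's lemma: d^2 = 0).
d(d omega) = 0

Step 1: d omega = sum_{i<j} (∂f_j/∂x_i - ∂f_i/∂x_j) dx_i ∧ dx_j:
  coeff of dx ∧ dy: -x - z
  coeff of dx ∧ dz: -5*x + 3*z
  coeff of dy ∧ dz: x - 2
Step 2: Apply d again to each 2-form coefficient. The only possible 3-form in R^3 is dx ∧ dy ∧ dz, with coefficient
  ∂(coeff of dy∧dz)/∂x - ∂(coeff of dx∧dz)/∂y + ∂(coeff of dx∧dy)/∂z
  = ∂/∂x (x - 2) - ∂/∂y (-5*x + 3*z) + ∂/∂z (-x - z).
Each of these terms simplifies to sums of mixed partials that cancel in pairs. The result is 0 (by equality of mixed partials for smooth functions — Schwarz / Clairaut).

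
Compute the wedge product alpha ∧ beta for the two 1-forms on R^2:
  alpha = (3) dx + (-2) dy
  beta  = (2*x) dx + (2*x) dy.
alpha ∧ beta = (10*x) dx ∧ dy

Distribute the wedge, using dx_i ∧ dx_j = -dx_j ∧ dx_i and dx_i ∧ dx_i = 0. For each pair (i, j) with i < j, the coefficient of dx_i ∧ dx_j in alpha ∧ beta is (alpha_i * beta_j - alpha_j * beta_i). Collecting: alpha ∧ beta = (10*x) dx ∧ dy.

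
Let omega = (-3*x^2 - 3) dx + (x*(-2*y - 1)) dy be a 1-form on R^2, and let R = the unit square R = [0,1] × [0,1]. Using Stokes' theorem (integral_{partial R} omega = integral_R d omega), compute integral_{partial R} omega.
integral_(partial R) omega = -2

Stokes: integral_partial_R omega = integral_R d omega with d omega = (∂Q/∂x - ∂P/∂y) dx ∧ dy.
  ∂Q/∂x = -2*y - 1
  ∂P/∂y = 0
  integrand = ∂Q/∂x - ∂P/∂y = -2*y - 1.
Integrating over R: integral_0^1 integral_0^1 (-2*y - 1) dx dy = -2.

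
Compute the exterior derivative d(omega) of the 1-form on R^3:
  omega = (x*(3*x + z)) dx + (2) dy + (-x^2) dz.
d(omega) = (-3*x) dx ∧ dz

For a 1-form omega = sum_i f_i dx_i, the exterior derivative is
  d(omega) = sum_{i < j} (∂f_j/∂x_i - ∂f_i/∂x_j) dx_i ∧ dx_j.
  coefficient of dx ∧ dz: ∂f_3/∂x - ∂f_1/∂z = ∂(-x^2)/∂x - ∂(x*(3*x + z))/∂z = -3*x
Assembling: d(omega) = (-3*x) dx ∧ dz.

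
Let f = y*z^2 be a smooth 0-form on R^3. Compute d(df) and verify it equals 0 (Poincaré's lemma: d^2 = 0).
d(df) = 0

Step 1: df = sum_i (∂f/∂x_i) dx_i = (0) dx + (z^2) dy + (2*y*z) dz.
Step 2: Apply d again. Using the 1-form formula, the coefficient of dx ∧ dy in d(df) is ∂^2 f/∂x ∂y - ∂^2 f/∂y ∂x = (0) - (0) = 0 (equality of mixed partials for smooth f).
Similarly for dx ∧ dz and dy ∧ dz — all coefficients vanish. So d(df) = 0.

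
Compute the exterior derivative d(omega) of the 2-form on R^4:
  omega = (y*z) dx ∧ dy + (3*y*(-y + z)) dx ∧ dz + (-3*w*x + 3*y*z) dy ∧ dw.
d(omega) = (7*y - 3*z) dx ∧ dy ∧ dz + (-3*w) dx ∧ dy ∧ dw + (-3*y) dy ∧ dz ∧ dw

For a 2-form omega = sum_{i<j} g_{ij} dx_i ∧ dx_j, the exterior derivative is
  d(omega) = sum_{i<j} d(g_{ij}) ∧ dx_i ∧ dx_j = sum_{i<j, k} (∂g_{ij}/∂x_k) dx_k ∧ dx_i ∧ dx_j.
Expand each term, using dx_k ∧ dx_i ∧ dx_j = sgn(permutation) dx_{(a)} ∧ dx_{(b)} ∧ dx_{(c)} with (a < b < c) sorted:
  d(y*z) includes (∂/∂z)(y*z) dz = (y) dz, which multiplied by dx ∧ dy gives (y) dx ∧ dy ∧ dz
  d(3*y*(-y + z)) includes (∂/∂y)(3*y*(-y + z)) dy = (-6*y + 3*z) dy, which multiplied by dx ∧ dz gives (6*y - 3*z) dx ∧ dy ∧ dz
  d(-3*w*x + 3*y*z) includes (∂/∂x)(-3*w*x + 3*y*z) dx = (-3*w) dx, which multiplied by dy ∧ dw gives (-3*w) dx ∧ dy ∧ dw
  d(-3*w*x + 3*y*z) includes (∂/∂z)(-3*w*x + 3*y*z) dz = (3*y) dz, which multiplied by dy ∧ dw gives (-3*y) dy ∧ dz ∧ dw
Collecting like 3-forms: d(omega) = (7*y - 3*z) dx ∧ dy ∧ dz + (-3*w) dx ∧ dy ∧ dw + (-3*y) dy ∧ dz ∧ dw.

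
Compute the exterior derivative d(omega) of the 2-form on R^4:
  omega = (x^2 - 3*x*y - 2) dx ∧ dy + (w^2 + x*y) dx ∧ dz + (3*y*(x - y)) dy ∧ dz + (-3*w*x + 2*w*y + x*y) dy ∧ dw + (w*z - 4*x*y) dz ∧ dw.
d(omega) = (-x + 3*y) dx ∧ dy ∧ dz + (2*w - 4*y) dx ∧ dz ∧ dw + (-3*w + y) dx ∧ dy ∧ dw + (-4*x) dy ∧ dz ∧ dw

For a 2-form omega = sum_{i<j} g_{ij} dx_i ∧ dx_j, the exterior derivative is
  d(omega) = sum_{i<j} d(g_{ij}) ∧ dx_i ∧ dx_j = sum_{i<j, k} (∂g_{ij}/∂x_k) dx_k ∧ dx_i ∧ dx_j.
Expand each term, using dx_k ∧ dx_i ∧ dx_j = sgn(permutation) dx_{(a)} ∧ dx_{(b)} ∧ dx_{(c)} with (a < b < c) sorted:
  d(w^2 + x*y) includes (∂/∂y)(w^2 + x*y) dy = (x) dy, which multiplied by dx ∧ dz gives (-x) dx ∧ dy ∧ dz
  d(w^2 + x*y) includes (∂/∂w)(w^2 + x*y) dw = (2*w) dw, which multiplied by dx ∧ dz gives (2*w) dx ∧ dz ∧ dw
  d(3*y*(x - y)) includes (∂/∂x)(3*y*(x - y)) dx = (3*y) dx, which multiplied by dy ∧ dz gives (3*y) dx ∧ dy ∧ dz
  d(-3*w*x + 2*w*y + x*y) includes (∂/∂x)(-3*w*x + 2*w*y + x*y) dx = (-3*w + y) dx, which multiplied by dy ∧ dw gives (-3*w + y) dx ∧ dy ∧ dw
  d(w*z - 4*x*y) includes (∂/∂x)(w*z - 4*x*y) dx = (-4*y) dx, which multiplied by dz ∧ dw gives (-4*y) dx ∧ dz ∧ dw
  d(w*z - 4*x*y) includes (∂/∂y)(w*z - 4*x*y) dy = (-4*x) dy, which multiplied by dz ∧ dw gives (-4*x) dy ∧ dz ∧ dw
Collecting like 3-forms: d(omega) = (-x + 3*y) dx ∧ dy ∧ dz + (2*w - 4*y) dx ∧ dz ∧ dw + (-3*w + y) dx ∧ dy ∧ dw + (-4*x) dy ∧ dz ∧ dw.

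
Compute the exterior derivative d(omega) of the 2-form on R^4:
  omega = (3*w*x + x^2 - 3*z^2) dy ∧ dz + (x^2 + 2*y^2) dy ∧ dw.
d(omega) = (3*w + 2*x) dx ∧ dy ∧ dz + (3*x) dy ∧ dz ∧ dw + (2*x) dx ∧ dy ∧ dw

For a 2-form omega = sum_{i<j} g_{ij} dx_i ∧ dx_j, the exterior derivative is
  d(omega) = sum_{i<j} d(g_{ij}) ∧ dx_i ∧ dx_j = sum_{i<j, k} (∂g_{ij}/∂x_k) dx_k ∧ dx_i ∧ dx_j.
Expand each term, using dx_k ∧ dx_i ∧ dx_j = sgn(permutation) dx_{(a)} ∧ dx_{(b)} ∧ dx_{(c)} with (a < b < c) sorted:
  d(3*w*x + x^2 - 3*z^2) includes (∂/∂x)(3*w*x + x^2 - 3*z^2) dx = (3*w + 2*x) dx, which multiplied by dy ∧ dz gives (3*w + 2*x) dx ∧ dy ∧ dz
  d(3*w*x + x^2 - 3*z^2) includes (∂/∂w)(3*w*x + x^2 - 3*z^2) dw = (3*x) dw, which multiplied by dy ∧ dz gives (3*x) dy ∧ dz ∧ dw
  d(x^2 + 2*y^2) includes (∂/∂x)(x^2 + 2*y^2) dx = (2*x) dx, which multiplied by dy ∧ dw gives (2*x) dx ∧ dy ∧ dw
Collecting like 3-forms: d(omega) = (3*w + 2*x) dx ∧ dy ∧ dz + (3*x) dy ∧ dz ∧ dw + (2*x) dx ∧ dy ∧ dw.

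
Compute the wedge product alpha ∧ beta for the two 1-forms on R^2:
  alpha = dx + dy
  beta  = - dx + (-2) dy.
alpha ∧ beta = (-1) dx ∧ dy

Distribute the wedge, using dx_i ∧ dx_j = -dx_j ∧ dx_i and dx_i ∧ dx_i = 0. For each pair (i, j) with i < j, the coefficient of dx_i ∧ dx_j in alpha ∧ beta is (alpha_i * beta_j - alpha_j * beta_i). Collecting: alpha ∧ beta = (-1) dx ∧ dy.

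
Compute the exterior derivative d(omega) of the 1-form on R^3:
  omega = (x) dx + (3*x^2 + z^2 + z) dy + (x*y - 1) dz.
d(omega) = (6*x) dx ∧ dy + (y) dx ∧ dz + (x - 2*z - 1) dy ∧ dz

For a 1-form omega = sum_i f_i dx_i, the exterior derivative is
  d(omega) = sum_{i < j} (∂f_j/∂x_i - ∂f_i/∂x_j) dx_i ∧ dx_j.
  coefficient of dx ∧ dy: ∂f_2/∂x - ∂f_1/∂y = ∂(3*x^2 + z^2 + z)/∂x - ∂(x)/∂y = 6*x
  coefficient of dx ∧ dz: ∂f_3/∂x - ∂f_1/∂z = ∂(x*y - 1)/∂x - ∂(x)/∂z = y
  coefficient of dy ∧ dz: ∂f_3/∂y - ∂f_2/∂z = ∂(x*y - 1)/∂y - ∂(3*x^2 + z^2 + z)/∂z = x - 2*z - 1
Assembling: d(omega) = (6*x) dx ∧ dy + (y) dx ∧ dz + (x - 2*z - 1) dy ∧ dz.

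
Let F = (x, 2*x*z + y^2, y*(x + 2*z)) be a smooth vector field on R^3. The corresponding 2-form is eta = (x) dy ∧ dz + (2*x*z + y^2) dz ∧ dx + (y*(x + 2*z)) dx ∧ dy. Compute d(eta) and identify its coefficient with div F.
d(eta) = (4*y + 1) dx ∧ dy ∧ dz; div F = 4*y + 1

For a 2-form in R^3 of the form above, applying d gives a 3-form with coefficient ∂P/∂x + ∂Q/∂y + ∂R/∂z:
  ∂P/∂x = 1
  ∂Q/∂y = 2*y
  ∂R/∂z = 2*y
Sum = 4*y + 1, which is exactly div F.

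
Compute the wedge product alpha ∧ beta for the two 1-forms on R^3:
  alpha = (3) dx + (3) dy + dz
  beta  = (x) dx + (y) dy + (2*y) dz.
alpha ∧ beta = (-3*x + 3*y) dx ∧ dy + (-x + 6*y) dx ∧ dz + (5*y) dy ∧ dz

Distribute the wedge, using dx_i ∧ dx_j = -dx_j ∧ dx_i and dx_i ∧ dx_i = 0. For each pair (i, j) with i < j, the coefficient of dx_i ∧ dx_j in alpha ∧ beta is (alpha_i * beta_j - alpha_j * beta_i). Collecting: alpha ∧ beta = (-3*x + 3*y) dx ∧ dy + (-x + 6*y) dx ∧ dz + (5*y) dy ∧ dz.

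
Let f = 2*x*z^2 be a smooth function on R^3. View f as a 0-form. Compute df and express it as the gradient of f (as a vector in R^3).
df = (2*z^2) dx + (0) dy + (4*x*z) dz; grad f = (2*z^2, 0, 4*x*z)

For a 0-form f, d f = (∂f/∂x) dx + (∂f/∂y) dy + (∂f/∂z) dz. The components of the vector representation are exactly the entries of grad f in Cartesian coordinates:
  ∂f/∂x = 2*z^2
  ∂f/∂y = 0
  ∂f/∂z = 4*x*z.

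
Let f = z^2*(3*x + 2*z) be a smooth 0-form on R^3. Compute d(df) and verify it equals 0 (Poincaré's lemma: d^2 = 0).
d(df) = 0

Step 1: df = sum_i (∂f/∂x_i) dx_i = (3*z^2) dx + (0) dy + (6*z*(x + z)) dz.
Step 2: Apply d again. Using the 1-form formula, the coefficient of dx ∧ dy in d(df) is ∂^2 f/∂x ∂y - ∂^2 f/∂y ∂x = (0) - (0) = 0 (equality of mixed partials for smooth f).
Similarly for dx ∧ dz and dy ∧ dz — all coefficients vanish. So d(df) = 0.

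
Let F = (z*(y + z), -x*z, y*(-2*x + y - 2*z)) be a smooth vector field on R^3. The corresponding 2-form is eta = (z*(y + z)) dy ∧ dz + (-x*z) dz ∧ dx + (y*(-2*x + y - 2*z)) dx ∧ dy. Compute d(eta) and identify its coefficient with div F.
d(eta) = (-2*y) dx ∧ dy ∧ dz; div F = -2*y

For a 2-form in R^3 of the form above, applying d gives a 3-form with coefficient ∂P/∂x + ∂Q/∂y + ∂R/∂z:
  ∂P/∂x = 0
  ∂Q/∂y = 0
  ∂R/∂z = -2*y
Sum = -2*y, which is exactly div F.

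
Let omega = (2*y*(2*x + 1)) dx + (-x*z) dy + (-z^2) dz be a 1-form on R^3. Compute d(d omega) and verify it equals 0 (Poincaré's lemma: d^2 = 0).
d(d omega) = 0

Step 1: d omega = sum_{i<j} (∂f_j/∂x_i - ∂f_i/∂x_j) dx_i ∧ dx_j:
  coeff of dx ∧ dy: -4*x - z - 2
  coeff of dx ∧ dz: 0
  coeff of dy ∧ dz: x
Step 2: Apply d again to each 2-form coefficient. The only possible 3-form in R^3 is dx ∧ dy ∧ dz, with coefficient
  ∂(coeff of dy∧dz)/∂x - ∂(coeff of dx∧dz)/∂y + ∂(coeff of dx∧dy)/∂z
  = ∂/∂x (x) - ∂/∂y (0) + ∂/∂z (-4*x - z - 2).
Each of these terms simplifies to sums of mixed partials that cancel in pairs. The result is 0 (by equality of mixed partials for smooth functions — Schwarz / Clairaut).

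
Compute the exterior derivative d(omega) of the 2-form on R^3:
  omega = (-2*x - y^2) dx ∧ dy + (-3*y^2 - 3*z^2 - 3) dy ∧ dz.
d(omega) = 0

For a 2-form omega = sum_{i<j} g_{ij} dx_i ∧ dx_j, the exterior derivative is
  d(omega) = sum_{i<j} d(g_{ij}) ∧ dx_i ∧ dx_j = sum_{i<j, k} (∂g_{ij}/∂x_k) dx_k ∧ dx_i ∧ dx_j.
Expand each term, using dx_k ∧ dx_i ∧ dx_j = sgn(permutation) dx_{(a)} ∧ dx_{(b)} ∧ dx_{(c)} with (a < b < c) sorted:

Collecting like 3-forms: d(omega) = 0.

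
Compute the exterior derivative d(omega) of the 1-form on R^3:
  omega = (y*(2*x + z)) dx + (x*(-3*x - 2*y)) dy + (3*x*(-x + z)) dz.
d(omega) = (-8*x - 2*y - z) dx ∧ dy + (-6*x - y + 3*z) dx ∧ dz

For a 1-form omega = sum_i f_i dx_i, the exterior derivative is
  d(omega) = sum_{i < j} (∂f_j/∂x_i - ∂f_i/∂x_j) dx_i ∧ dx_j.
  coefficient of dx ∧ dy: ∂f_2/∂x - ∂f_1/∂y = ∂(x*(-3*x - 2*y))/∂x - ∂(y*(2*x + z))/∂y = -8*x - 2*y - z
  coefficient of dx ∧ dz: ∂f_3/∂x - ∂f_1/∂z = ∂(3*x*(-x + z))/∂x - ∂(y*(2*x + z))/∂z = -6*x - y + 3*z
Assembling: d(omega) = (-8*x - 2*y - z) dx ∧ dy + (-6*x - y + 3*z) dx ∧ dz.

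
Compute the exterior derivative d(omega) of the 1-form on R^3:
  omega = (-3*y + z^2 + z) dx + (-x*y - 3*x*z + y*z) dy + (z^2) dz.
d(omega) = (-y - 3*z + 3) dx ∧ dy + (-2*z - 1) dx ∧ dz + (3*x - y) dy ∧ dz

For a 1-form omega = sum_i f_i dx_i, the exterior derivative is
  d(omega) = sum_{i < j} (∂f_j/∂x_i - ∂f_i/∂x_j) dx_i ∧ dx_j.
  coefficient of dx ∧ dy: ∂f_2/∂x - ∂f_1/∂y = ∂(-x*y - 3*x*z + y*z)/∂x - ∂(-3*y + z^2 + z)/∂y = -y - 3*z + 3
  coefficient of dx ∧ dz: ∂f_3/∂x - ∂f_1/∂z = ∂(z^2)/∂x - ∂(-3*y + z^2 + z)/∂z = -2*z - 1
  coefficient of dy ∧ dz: ∂f_3/∂y - ∂f_2/∂z = ∂(z^2)/∂y - ∂(-x*y - 3*x*z + y*z)/∂z = 3*x - y
Assembling: d(omega) = (-y - 3*z + 3) dx ∧ dy + (-2*z - 1) dx ∧ dz + (3*x - y) dy ∧ dz.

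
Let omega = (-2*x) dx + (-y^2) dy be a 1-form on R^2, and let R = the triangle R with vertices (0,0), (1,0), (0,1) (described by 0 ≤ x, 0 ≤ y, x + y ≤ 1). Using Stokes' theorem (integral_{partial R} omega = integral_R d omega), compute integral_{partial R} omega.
integral_(partial R) omega = 0

Stokes: integral_partial_R omega = integral_R d omega with d omega = (∂Q/∂x - ∂P/∂y) dx ∧ dy.
  ∂Q/∂x = 0
  ∂P/∂y = 0
  integrand = ∂Q/∂x - ∂P/∂y = 0.
Integrating over R: integral_0^1 integral_0^{1-x} (0) dy dx = 0.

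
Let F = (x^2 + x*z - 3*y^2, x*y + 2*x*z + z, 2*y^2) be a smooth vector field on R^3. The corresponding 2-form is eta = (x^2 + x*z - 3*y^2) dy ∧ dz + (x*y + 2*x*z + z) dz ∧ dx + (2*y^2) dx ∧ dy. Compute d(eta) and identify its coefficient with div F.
d(eta) = (3*x + z) dx ∧ dy ∧ dz; div F = 3*x + z

For a 2-form in R^3 of the form above, applying d gives a 3-form with coefficient ∂P/∂x + ∂Q/∂y + ∂R/∂z:
  ∂P/∂x = 2*x + z
  ∂Q/∂y = x
  ∂R/∂z = 0
Sum = 3*x + z, which is exactly div F.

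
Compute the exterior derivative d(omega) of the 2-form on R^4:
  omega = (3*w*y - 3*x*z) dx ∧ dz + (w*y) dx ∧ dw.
d(omega) = (-3*w) dx ∧ dy ∧ dz + (3*y) dx ∧ dz ∧ dw + (-w) dx ∧ dy ∧ dw

For a 2-form omega = sum_{i<j} g_{ij} dx_i ∧ dx_j, the exterior derivative is
  d(omega) = sum_{i<j} d(g_{ij}) ∧ dx_i ∧ dx_j = sum_{i<j, k} (∂g_{ij}/∂x_k) dx_k ∧ dx_i ∧ dx_j.
Expand each term, using dx_k ∧ dx_i ∧ dx_j = sgn(permutation) dx_{(a)} ∧ dx_{(b)} ∧ dx_{(c)} with (a < b < c) sorted:
  d(3*w*y - 3*x*z) includes (∂/∂y)(3*w*y - 3*x*z) dy = (3*w) dy, which multiplied by dx ∧ dz gives (-3*w) dx ∧ dy ∧ dz
  d(3*w*y - 3*x*z) includes (∂/∂w)(3*w*y - 3*x*z) dw = (3*y) dw, which multiplied by dx ∧ dz gives (3*y) dx ∧ dz ∧ dw
  d(w*y) includes (∂/∂y)(w*y) dy = (w) dy, which multiplied by dx ∧ dw gives (-w) dx ∧ dy ∧ dw
Collecting like 3-forms: d(omega) = (-3*w) dx ∧ dy ∧ dz + (3*y) dx ∧ dz ∧ dw + (-w) dx ∧ dy ∧ dw.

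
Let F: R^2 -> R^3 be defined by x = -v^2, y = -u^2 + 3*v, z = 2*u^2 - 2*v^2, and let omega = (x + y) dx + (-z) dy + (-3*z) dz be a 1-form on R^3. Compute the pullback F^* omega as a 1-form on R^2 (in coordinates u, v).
F^* omega = (20*u*(-u^2 + v^2)) du + (26*u^2*v - 6*u^2 - 22*v^3) dv

Using F^*(f dg) = (f ∘ F) d(g ∘ F), substitute each coordinate x_i by F_i(u, v) in f_i, and replace dx_i by d F_i = (∂F_i/∂u) du + (∂F_i/∂v) dv.
  For the x component: f_1(F) = -u^2 - v^2 + 3*v; d F_1 = (0) du + (-2*v) dv
  For the y component: f_2(F) = -2*u^2 + 2*v^2; d F_2 = (-2*u) du + (3) dv
  For the z component: f_3(F) = -6*u^2 + 6*v^2; d F_3 = (4*u) du + (-4*v) dv
Combining and collecting du, dv coefficients:
  coeff of du: 20*u*(-u^2 + v^2)
  coeff of dv: 26*u^2*v - 6*u^2 - 22*v^3
F^* omega = (20*u*(-u^2 + v^2)) du + (26*u^2*v - 6*u^2 - 22*v^3) dv.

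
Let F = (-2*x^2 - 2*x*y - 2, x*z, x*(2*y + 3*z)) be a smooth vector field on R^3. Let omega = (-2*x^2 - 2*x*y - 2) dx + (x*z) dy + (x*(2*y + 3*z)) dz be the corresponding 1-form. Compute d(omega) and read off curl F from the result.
d(omega) = (x) dy ∧ dz + (-2*y - 3*z) dz ∧ dx + (2*x + z) dx ∧ dy; curl F = (x, -2*y - 3*z, 2*x + z)

d omega = sum_{i<j} (∂f_j/∂x_i - ∂f_i/∂x_j) dx_i ∧ dx_j. Under the identification (dy ∧ dz, dz ∧ dx, dx ∧ dy) ↔ (e_x, e_y, e_z), the coefficients are exactly the components of curl F. Compute:
  ∂R/∂y - ∂Q/∂z = (2*x) - (x) = x
  ∂P/∂z - ∂R/∂x = (0) - (2*y + 3*z) = -2*y - 3*z
  ∂Q/∂x - ∂P/∂y = (z) - (-2*x) = 2*x + z.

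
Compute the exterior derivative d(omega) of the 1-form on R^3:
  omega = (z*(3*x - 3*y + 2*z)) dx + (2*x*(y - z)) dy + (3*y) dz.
d(omega) = (2*y + z) dx ∧ dy + (-3*x + 3*y - 4*z) dx ∧ dz + (2*x + 3) dy ∧ dz

For a 1-form omega = sum_i f_i dx_i, the exterior derivative is
  d(omega) = sum_{i < j} (∂f_j/∂x_i - ∂f_i/∂x_j) dx_i ∧ dx_j.
  coefficient of dx ∧ dy: ∂f_2/∂x - ∂f_1/∂y = ∂(2*x*(y - z))/∂x - ∂(z*(3*x - 3*y + 2*z))/∂y = 2*y + z
  coefficient of dx ∧ dz: ∂f_3/∂x - ∂f_1/∂z = ∂(3*y)/∂x - ∂(z*(3*x - 3*y + 2*z))/∂z = -3*x + 3*y - 4*z
  coefficient of dy ∧ dz: ∂f_3/∂y - ∂f_2/∂z = ∂(3*y)/∂y - ∂(2*x*(y - z))/∂z = 2*x + 3
Assembling: d(omega) = (2*y + z) dx ∧ dy + (-3*x + 3*y - 4*z) dx ∧ dz + (2*x + 3) dy ∧ dz.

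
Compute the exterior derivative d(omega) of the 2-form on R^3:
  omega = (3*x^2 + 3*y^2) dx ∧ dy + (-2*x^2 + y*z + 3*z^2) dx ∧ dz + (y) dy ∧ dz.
d(omega) = (-z) dx ∧ dy ∧ dz

For a 2-form omega = sum_{i<j} g_{ij} dx_i ∧ dx_j, the exterior derivative is
  d(omega) = sum_{i<j} d(g_{ij}) ∧ dx_i ∧ dx_j = sum_{i<j, k} (∂g_{ij}/∂x_k) dx_k ∧ dx_i ∧ dx_j.
Expand each term, using dx_k ∧ dx_i ∧ dx_j = sgn(permutation) dx_{(a)} ∧ dx_{(b)} ∧ dx_{(c)} with (a < b < c) sorted:
  d(-2*x^2 + y*z + 3*z^2) includes (∂/∂y)(-2*x^2 + y*z + 3*z^2) dy = (z) dy, which multiplied by dx ∧ dz gives (-z) dx ∧ dy ∧ dz
Collecting like 3-forms: d(omega) = (-z) dx ∧ dy ∧ dz.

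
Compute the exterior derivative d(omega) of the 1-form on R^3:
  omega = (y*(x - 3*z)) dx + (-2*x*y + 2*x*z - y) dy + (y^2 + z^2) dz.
d(omega) = (-x - 2*y + 5*z) dx ∧ dy + (3*y) dx ∧ dz + (-2*x + 2*y) dy ∧ dz

For a 1-form omega = sum_i f_i dx_i, the exterior derivative is
  d(omega) = sum_{i < j} (∂f_j/∂x_i - ∂f_i/∂x_j) dx_i ∧ dx_j.
  coefficient of dx ∧ dy: ∂f_2/∂x - ∂f_1/∂y = ∂(-2*x*y + 2*x*z - y)/∂x - ∂(y*(x - 3*z))/∂y = -x - 2*y + 5*z
  coefficient of dx ∧ dz: ∂f_3/∂x - ∂f_1/∂z = ∂(y^2 + z^2)/∂x - ∂(y*(x - 3*z))/∂z = 3*y
  coefficient of dy ∧ dz: ∂f_3/∂y - ∂f_2/∂z = ∂(y^2 + z^2)/∂y - ∂(-2*x*y + 2*x*z - y)/∂z = -2*x + 2*y
Assembling: d(omega) = (-x - 2*y + 5*z) dx ∧ dy + (3*y) dx ∧ dz + (-2*x + 2*y) dy ∧ dz.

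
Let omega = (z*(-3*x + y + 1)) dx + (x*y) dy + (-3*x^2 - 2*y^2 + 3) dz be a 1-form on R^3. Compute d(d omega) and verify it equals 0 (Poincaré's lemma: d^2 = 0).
d(d omega) = 0

Step 1: d omega = sum_{i<j} (∂f_j/∂x_i - ∂f_i/∂x_j) dx_i ∧ dx_j:
  coeff of dx ∧ dy: y - z
  coeff of dx ∧ dz: -3*x - y - 1
  coeff of dy ∧ dz: -4*y
Step 2: Apply d again to each 2-form coefficient. The only possible 3-form in R^3 is dx ∧ dy ∧ dz, with coefficient
  ∂(coeff of dy∧dz)/∂x - ∂(coeff of dx∧dz)/∂y + ∂(coeff of dx∧dy)/∂z
  = ∂/∂x (-4*y) - ∂/∂y (-3*x - y - 1) + ∂/∂z (y - z).
Each of these terms simplifies to sums of mixed partials that cancel in pairs. The result is 0 (by equality of mixed partials for smooth functions — Schwarz / Clairaut).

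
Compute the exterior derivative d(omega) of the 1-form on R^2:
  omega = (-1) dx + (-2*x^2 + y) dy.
d(omega) = (-4*x) dx ∧ dy

For a 1-form omega = sum_i f_i dx_i, the exterior derivative is
  d(omega) = sum_{i < j} (∂f_j/∂x_i - ∂f_i/∂x_j) dx_i ∧ dx_j.
  coefficient of dx ∧ dy: ∂f_2/∂x - ∂f_1/∂y = ∂(-2*x^2 + y)/∂x - ∂(-1)/∂y = -4*x
Assembling: d(omega) = (-4*x) dx ∧ dy.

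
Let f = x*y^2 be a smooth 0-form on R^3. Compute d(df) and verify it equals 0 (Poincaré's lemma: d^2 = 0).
d(df) = 0

Step 1: df = sum_i (∂f/∂x_i) dx_i = (y^2) dx + (2*x*y) dy + (0) dz.
Step 2: Apply d again. Using the 1-form formula, the coefficient of dx ∧ dy in d(df) is ∂^2 f/∂x ∂y - ∂^2 f/∂y ∂x = (2*y) - (2*y) = 0 (equality of mixed partials for smooth f).
Similarly for dx ∧ dz and dy ∧ dz — all coefficients vanish. So d(df) = 0.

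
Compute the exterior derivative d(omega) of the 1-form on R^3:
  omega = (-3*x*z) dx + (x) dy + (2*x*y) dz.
d(omega) = (1) dx ∧ dy + (3*x + 2*y) dx ∧ dz + (2*x) dy ∧ dz

For a 1-form omega = sum_i f_i dx_i, the exterior derivative is
  d(omega) = sum_{i < j} (∂f_j/∂x_i - ∂f_i/∂x_j) dx_i ∧ dx_j.
  coefficient of dx ∧ dy: ∂f_2/∂x - ∂f_1/∂y = ∂(x)/∂x - ∂(-3*x*z)/∂y = 1
  coefficient of dx ∧ dz: ∂f_3/∂x - ∂f_1/∂z = ∂(2*x*y)/∂x - ∂(-3*x*z)/∂z = 3*x + 2*y
  coefficient of dy ∧ dz: ∂f_3/∂y - ∂f_2/∂z = ∂(2*x*y)/∂y - ∂(x)/∂z = 2*x
Assembling: d(omega) = (1) dx ∧ dy + (3*x + 2*y) dx ∧ dz + (2*x) dy ∧ dz.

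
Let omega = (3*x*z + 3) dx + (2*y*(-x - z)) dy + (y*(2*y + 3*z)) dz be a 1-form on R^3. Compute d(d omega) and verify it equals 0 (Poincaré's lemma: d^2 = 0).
d(d omega) = 0

Step 1: d omega = sum_{i<j} (∂f_j/∂x_i - ∂f_i/∂x_j) dx_i ∧ dx_j:
  coeff of dx ∧ dy: -2*y
  coeff of dx ∧ dz: -3*x
  coeff of dy ∧ dz: 6*y + 3*z
Step 2: Apply d again to each 2-form coefficient. The only possible 3-form in R^3 is dx ∧ dy ∧ dz, with coefficient
  ∂(coeff of dy∧dz)/∂x - ∂(coeff of dx∧dz)/∂y + ∂(coeff of dx∧dy)/∂z
  = ∂/∂x (6*y + 3*z) - ∂/∂y (-3*x) + ∂/∂z (-2*y).
Each of these terms simplifies to sums of mixed partials that cancel in pairs. The result is 0 (by equality of mixed partials for smooth functions — Schwarz / Clairaut).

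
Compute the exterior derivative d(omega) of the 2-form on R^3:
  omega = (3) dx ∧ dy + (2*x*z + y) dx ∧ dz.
d(omega) = (-1) dx ∧ dy ∧ dz

For a 2-form omega = sum_{i<j} g_{ij} dx_i ∧ dx_j, the exterior derivative is
  d(omega) = sum_{i<j} d(g_{ij}) ∧ dx_i ∧ dx_j = sum_{i<j, k} (∂g_{ij}/∂x_k) dx_k ∧ dx_i ∧ dx_j.
Expand each term, using dx_k ∧ dx_i ∧ dx_j = sgn(permutation) dx_{(a)} ∧ dx_{(b)} ∧ dx_{(c)} with (a < b < c) sorted:
  d(2*x*z + y) includes (∂/∂y)(2*x*z + y) dy = (1) dy, which multiplied by dx ∧ dz gives (-1) dx ∧ dy ∧ dz
Collecting like 3-forms: d(omega) = (-1) dx ∧ dy ∧ dz.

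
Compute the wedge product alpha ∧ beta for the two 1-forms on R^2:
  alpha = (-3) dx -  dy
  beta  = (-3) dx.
alpha ∧ beta = (-3) dx ∧ dy

Distribute the wedge, using dx_i ∧ dx_j = -dx_j ∧ dx_i and dx_i ∧ dx_i = 0. For each pair (i, j) with i < j, the coefficient of dx_i ∧ dx_j in alpha ∧ beta is (alpha_i * beta_j - alpha_j * beta_i). Collecting: alpha ∧ beta = (-3) dx ∧ dy.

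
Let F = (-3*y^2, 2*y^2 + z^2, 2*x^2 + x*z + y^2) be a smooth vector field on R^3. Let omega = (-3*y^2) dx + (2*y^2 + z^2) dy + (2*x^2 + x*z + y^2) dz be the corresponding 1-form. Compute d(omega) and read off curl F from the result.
d(omega) = (2*y - 2*z) dy ∧ dz + (-4*x - z) dz ∧ dx + (6*y) dx ∧ dy; curl F = (2*y - 2*z, -4*x - z, 6*y)

d omega = sum_{i<j} (∂f_j/∂x_i - ∂f_i/∂x_j) dx_i ∧ dx_j. Under the identification (dy ∧ dz, dz ∧ dx, dx ∧ dy) ↔ (e_x, e_y, e_z), the coefficients are exactly the components of curl F. Compute:
  ∂R/∂y - ∂Q/∂z = (2*y) - (2*z) = 2*y - 2*z
  ∂P/∂z - ∂R/∂x = (0) - (4*x + z) = -4*x - z
  ∂Q/∂x - ∂P/∂y = (0) - (-6*y) = 6*y.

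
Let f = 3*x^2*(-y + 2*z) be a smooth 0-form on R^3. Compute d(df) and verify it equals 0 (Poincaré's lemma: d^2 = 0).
d(df) = 0

Step 1: df = sum_i (∂f/∂x_i) dx_i = (6*x*(-y + 2*z)) dx + (-3*x^2) dy + (6*x^2) dz.
Step 2: Apply d again. Using the 1-form formula, the coefficient of dx ∧ dy in d(df) is ∂^2 f/∂x ∂y - ∂^2 f/∂y ∂x = (-6*x) - (-6*x) = 0 (equality of mixed partials for smooth f).
Similarly for dx ∧ dz and dy ∧ dz — all coefficients vanish. So d(df) = 0.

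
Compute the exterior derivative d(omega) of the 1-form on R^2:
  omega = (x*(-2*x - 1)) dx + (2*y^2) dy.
d(omega) = 0

For a 1-form omega = sum_i f_i dx_i, the exterior derivative is
  d(omega) = sum_{i < j} (∂f_j/∂x_i - ∂f_i/∂x_j) dx_i ∧ dx_j.

Assembling: d(omega) = 0.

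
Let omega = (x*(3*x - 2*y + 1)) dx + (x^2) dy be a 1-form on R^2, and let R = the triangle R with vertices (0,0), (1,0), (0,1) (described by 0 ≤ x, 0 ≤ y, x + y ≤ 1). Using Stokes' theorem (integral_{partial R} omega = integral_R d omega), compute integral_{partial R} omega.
integral_(partial R) omega = 2/3

Stokes: integral_partial_R omega = integral_R d omega with d omega = (∂Q/∂x - ∂P/∂y) dx ∧ dy.
  ∂Q/∂x = 2*x
  ∂P/∂y = -2*x
  integrand = ∂Q/∂x - ∂P/∂y = 4*x.
Integrating over R: integral_0^1 integral_0^{1-x} (4*x) dy dx = 2/3.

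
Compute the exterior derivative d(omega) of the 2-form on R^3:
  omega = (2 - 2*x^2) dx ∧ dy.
d(omega) = 0

For a 2-form omega = sum_{i<j} g_{ij} dx_i ∧ dx_j, the exterior derivative is
  d(omega) = sum_{i<j} d(g_{ij}) ∧ dx_i ∧ dx_j = sum_{i<j, k} (∂g_{ij}/∂x_k) dx_k ∧ dx_i ∧ dx_j.
Expand each term, using dx_k ∧ dx_i ∧ dx_j = sgn(permutation) dx_{(a)} ∧ dx_{(b)} ∧ dx_{(c)} with (a < b < c) sorted:

Collecting like 3-forms: d(omega) = 0.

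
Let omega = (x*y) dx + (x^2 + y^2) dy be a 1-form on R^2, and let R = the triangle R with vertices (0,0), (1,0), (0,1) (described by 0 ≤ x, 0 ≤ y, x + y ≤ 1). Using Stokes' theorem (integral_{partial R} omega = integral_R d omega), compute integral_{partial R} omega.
integral_(partial R) omega = 1/6

Stokes: integral_partial_R omega = integral_R d omega with d omega = (∂Q/∂x - ∂P/∂y) dx ∧ dy.
  ∂Q/∂x = 2*x
  ∂P/∂y = x
  integrand = ∂Q/∂x - ∂P/∂y = x.
Integrating over R: integral_0^1 integral_0^{1-x} (x) dy dx = 1/6.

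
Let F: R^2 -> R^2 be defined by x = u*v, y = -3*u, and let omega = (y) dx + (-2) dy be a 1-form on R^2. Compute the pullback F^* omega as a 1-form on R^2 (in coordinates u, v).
F^* omega = (-3*u*v + 6) du + (-3*u^2) dv

Using F^*(f dg) = (f ∘ F) d(g ∘ F), substitute each coordinate x_i by F_i(u, v) in f_i, and replace dx_i by d F_i = (∂F_i/∂u) du + (∂F_i/∂v) dv.
  For the x component: f_1(F) = -3*u; d F_1 = (v) du + (u) dv
  For the y component: f_2(F) = -2; d F_2 = (-3) du + (0) dv
Combining and collecting du, dv coefficients:
  coeff of du: -3*u*v + 6
  coeff of dv: -3*u^2
F^* omega = (-3*u*v + 6) du + (-3*u^2) dv.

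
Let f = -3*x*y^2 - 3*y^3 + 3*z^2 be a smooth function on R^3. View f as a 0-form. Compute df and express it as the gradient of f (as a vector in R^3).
df = (-3*y^2) dx + (3*y*(-2*x - 3*y)) dy + (6*z) dz; grad f = (-3*y^2, 3*y*(-2*x - 3*y), 6*z)

For a 0-form f, d f = (∂f/∂x) dx + (∂f/∂y) dy + (∂f/∂z) dz. The components of the vector representation are exactly the entries of grad f in Cartesian coordinates:
  ∂f/∂x = -3*y^2
  ∂f/∂y = 3*y*(-2*x - 3*y)
  ∂f/∂z = 6*z.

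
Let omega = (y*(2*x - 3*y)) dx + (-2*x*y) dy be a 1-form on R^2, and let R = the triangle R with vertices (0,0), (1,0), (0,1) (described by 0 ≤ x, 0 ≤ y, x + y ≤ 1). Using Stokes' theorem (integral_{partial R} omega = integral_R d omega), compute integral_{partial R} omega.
integral_(partial R) omega = 1/3

Stokes: integral_partial_R omega = integral_R d omega with d omega = (∂Q/∂x - ∂P/∂y) dx ∧ dy.
  ∂Q/∂x = -2*y
  ∂P/∂y = 2*x - 6*y
  integrand = ∂Q/∂x - ∂P/∂y = -2*x + 4*y.
Integrating over R: integral_0^1 integral_0^{1-x} (-2*x + 4*y) dy dx = 1/3.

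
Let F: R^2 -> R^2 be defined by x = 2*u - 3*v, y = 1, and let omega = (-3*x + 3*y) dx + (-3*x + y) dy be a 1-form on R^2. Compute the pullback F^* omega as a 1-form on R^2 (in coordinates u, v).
F^* omega = (-12*u + 18*v + 6) du + (18*u - 27*v - 9) dv

Using F^*(f dg) = (f ∘ F) d(g ∘ F), substitute each coordinate x_i by F_i(u, v) in f_i, and replace dx_i by d F_i = (∂F_i/∂u) du + (∂F_i/∂v) dv.
  For the x component: f_1(F) = -6*u + 9*v + 3; d F_1 = (2) du + (-3) dv
  For the y component: f_2(F) = -6*u + 9*v + 1; d F_2 = (0) du + (0) dv
Combining and collecting du, dv coefficients:
  coeff of du: -12*u + 18*v + 6
  coeff of dv: 18*u - 27*v - 9
F^* omega = (-12*u + 18*v + 6) du + (18*u - 27*v - 9) dv.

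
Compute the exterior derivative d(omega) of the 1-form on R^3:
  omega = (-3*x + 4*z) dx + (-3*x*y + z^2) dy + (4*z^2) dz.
d(omega) = (-3*y) dx ∧ dy + (-4) dx ∧ dz + (-2*z) dy ∧ dz

For a 1-form omega = sum_i f_i dx_i, the exterior derivative is
  d(omega) = sum_{i < j} (∂f_j/∂x_i - ∂f_i/∂x_j) dx_i ∧ dx_j.
  coefficient of dx ∧ dy: ∂f_2/∂x - ∂f_1/∂y = ∂(-3*x*y + z^2)/∂x - ∂(-3*x + 4*z)/∂y = -3*y
  coefficient of dx ∧ dz: ∂f_3/∂x - ∂f_1/∂z = ∂(4*z^2)/∂x - ∂(-3*x + 4*z)/∂z = -4
  coefficient of dy ∧ dz: ∂f_3/∂y - ∂f_2/∂z = ∂(4*z^2)/∂y - ∂(-3*x*y + z^2)/∂z = -2*z
Assembling: d(omega) = (-3*y) dx ∧ dy + (-4) dx ∧ dz + (-2*z) dy ∧ dz.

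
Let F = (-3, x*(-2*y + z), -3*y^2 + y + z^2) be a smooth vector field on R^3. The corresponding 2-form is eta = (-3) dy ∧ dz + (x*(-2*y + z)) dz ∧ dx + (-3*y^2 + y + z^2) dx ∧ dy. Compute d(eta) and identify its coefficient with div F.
d(eta) = (-2*x + 2*z) dx ∧ dy ∧ dz; div F = -2*x + 2*z

For a 2-form in R^3 of the form above, applying d gives a 3-form with coefficient ∂P/∂x + ∂Q/∂y + ∂R/∂z:
  ∂P/∂x = 0
  ∂Q/∂y = -2*x
  ∂R/∂z = 2*z
Sum = -2*x + 2*z, which is exactly div F.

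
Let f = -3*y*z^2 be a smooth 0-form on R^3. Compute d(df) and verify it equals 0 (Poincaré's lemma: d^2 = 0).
d(df) = 0

Step 1: df = sum_i (∂f/∂x_i) dx_i = (0) dx + (-3*z^2) dy + (-6*y*z) dz.
Step 2: Apply d again. Using the 1-form formula, the coefficient of dx ∧ dy in d(df) is ∂^2 f/∂x ∂y - ∂^2 f/∂y ∂x = (0) - (0) = 0 (equality of mixed partials for smooth f).
Similarly for dx ∧ dz and dy ∧ dz — all coefficients vanish. So d(df) = 0.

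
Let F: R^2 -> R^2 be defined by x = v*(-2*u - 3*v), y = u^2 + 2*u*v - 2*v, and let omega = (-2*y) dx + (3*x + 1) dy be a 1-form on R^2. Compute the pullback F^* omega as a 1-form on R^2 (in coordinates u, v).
F^* omega = (-8*u^2*v - 22*u*v^2 + 2*u - 18*v^3 - 8*v^2 + 2*v) du + (4*u^3 + 8*u^2*v + 6*u*v^2 + 4*u*v + 2*u - 6*v^2 - 2) dv

Using F^*(f dg) = (f ∘ F) d(g ∘ F), substitute each coordinate x_i by F_i(u, v) in f_i, and replace dx_i by d F_i = (∂F_i/∂u) du + (∂F_i/∂v) dv.
  For the x component: f_1(F) = -2*u^2 - 4*u*v + 4*v; d F_1 = (-2*v) du + (-2*u - 6*v) dv
  For the y component: f_2(F) = -6*u*v - 9*v^2 + 1; d F_2 = (2*u + 2*v) du + (2*u - 2) dv
Combining and collecting du, dv coefficients:
  coeff of du: -8*u^2*v - 22*u*v^2 + 2*u - 18*v^3 - 8*v^2 + 2*v
  coeff of dv: 4*u^3 + 8*u^2*v + 6*u*v^2 + 4*u*v + 2*u - 6*v^2 - 2
F^* omega = (-8*u^2*v - 22*u*v^2 + 2*u - 18*v^3 - 8*v^2 + 2*v) du + (4*u^3 + 8*u^2*v + 6*u*v^2 + 4*u*v + 2*u - 6*v^2 - 2) dv.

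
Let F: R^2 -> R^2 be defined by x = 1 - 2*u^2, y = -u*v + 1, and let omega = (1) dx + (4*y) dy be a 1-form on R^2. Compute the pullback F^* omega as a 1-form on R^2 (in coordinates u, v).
F^* omega = (4*u*v^2 - 4*u - 4*v) du + (4*u*(u*v - 1)) dv

Using F^*(f dg) = (f ∘ F) d(g ∘ F), substitute each coordinate x_i by F_i(u, v) in f_i, and replace dx_i by d F_i = (∂F_i/∂u) du + (∂F_i/∂v) dv.
  For the x component: f_1(F) = 1; d F_1 = (-4*u) du + (0) dv
  For the y component: f_2(F) = -4*u*v + 4; d F_2 = (-v) du + (-u) dv
Combining and collecting du, dv coefficients:
  coeff of du: 4*u*v^2 - 4*u - 4*v
  coeff of dv: 4*u*(u*v - 1)
F^* omega = (4*u*v^2 - 4*u - 4*v) du + (4*u*(u*v - 1)) dv.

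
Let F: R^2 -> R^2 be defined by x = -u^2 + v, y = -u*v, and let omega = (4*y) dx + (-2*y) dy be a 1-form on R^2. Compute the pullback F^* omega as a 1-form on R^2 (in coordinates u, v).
F^* omega = (2*u*v*(4*u - v)) du + (2*u*v*(-u - 2)) dv

Using F^*(f dg) = (f ∘ F) d(g ∘ F), substitute each coordinate x_i by F_i(u, v) in f_i, and replace dx_i by d F_i = (∂F_i/∂u) du + (∂F_i/∂v) dv.
  For the x component: f_1(F) = -4*u*v; d F_1 = (-2*u) du + (1) dv
  For the y component: f_2(F) = 2*u*v; d F_2 = (-v) du + (-u) dv
Combining and collecting du, dv coefficients:
  coeff of du: 2*u*v*(4*u - v)
  coeff of dv: 2*u*v*(-u - 2)
F^* omega = (2*u*v*(4*u - v)) du + (2*u*v*(-u - 2)) dv.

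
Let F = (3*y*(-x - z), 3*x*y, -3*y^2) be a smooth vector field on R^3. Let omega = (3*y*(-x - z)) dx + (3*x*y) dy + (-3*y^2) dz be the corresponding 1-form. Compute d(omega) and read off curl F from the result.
d(omega) = (-6*y) dy ∧ dz + (-3*y) dz ∧ dx + (3*x + 3*y + 3*z) dx ∧ dy; curl F = (-6*y, -3*y, 3*x + 3*y + 3*z)

d omega = sum_{i<j} (∂f_j/∂x_i - ∂f_i/∂x_j) dx_i ∧ dx_j. Under the identification (dy ∧ dz, dz ∧ dx, dx ∧ dy) ↔ (e_x, e_y, e_z), the coefficients are exactly the components of curl F. Compute:
  ∂R/∂y - ∂Q/∂z = (-6*y) - (0) = -6*y
  ∂P/∂z - ∂R/∂x = (-3*y) - (0) = -3*y
  ∂Q/∂x - ∂P/∂y = (3*y) - (-3*x - 3*z) = 3*x + 3*y + 3*z.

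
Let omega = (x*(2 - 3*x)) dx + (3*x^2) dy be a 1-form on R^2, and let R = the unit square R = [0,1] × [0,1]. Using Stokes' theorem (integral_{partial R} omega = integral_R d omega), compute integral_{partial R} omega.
integral_(partial R) omega = 3

Stokes: integral_partial_R omega = integral_R d omega with d omega = (∂Q/∂x - ∂P/∂y) dx ∧ dy.
  ∂Q/∂x = 6*x
  ∂P/∂y = 0
  integrand = ∂Q/∂x - ∂P/∂y = 6*x.
Integrating over R: integral_0^1 integral_0^1 (6*x) dx dy = 3.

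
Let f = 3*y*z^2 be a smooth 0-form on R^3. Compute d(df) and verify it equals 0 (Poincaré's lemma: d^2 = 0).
d(df) = 0

Step 1: df = sum_i (∂f/∂x_i) dx_i = (0) dx + (3*z^2) dy + (6*y*z) dz.
Step 2: Apply d again. Using the 1-form formula, the coefficient of dx ∧ dy in d(df) is ∂^2 f/∂x ∂y - ∂^2 f/∂y ∂x = (0) - (0) = 0 (equality of mixed partials for smooth f).
Similarly for dx ∧ dz and dy ∧ dz — all coefficients vanish. So d(df) = 0.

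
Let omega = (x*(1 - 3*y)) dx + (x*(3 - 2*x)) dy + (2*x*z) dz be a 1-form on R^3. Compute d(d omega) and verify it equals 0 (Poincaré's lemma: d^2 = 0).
d(d omega) = 0

Step 1: d omega = sum_{i<j} (∂f_j/∂x_i - ∂f_i/∂x_j) dx_i ∧ dx_j:
  coeff of dx ∧ dy: 3 - x
  coeff of dx ∧ dz: 2*z
  coeff of dy ∧ dz: 0
Step 2: Apply d again to each 2-form coefficient. The only possible 3-form in R^3 is dx ∧ dy ∧ dz, with coefficient
  ∂(coeff of dy∧dz)/∂x - ∂(coeff of dx∧dz)/∂y + ∂(coeff of dx∧dy)/∂z
  = ∂/∂x (0) - ∂/∂y (2*z) + ∂/∂z (3 - x).
Each of these terms simplifies to sums of mixed partials that cancel in pairs. The result is 0 (by equality of mixed partials for smooth functions — Schwarz / Clairaut).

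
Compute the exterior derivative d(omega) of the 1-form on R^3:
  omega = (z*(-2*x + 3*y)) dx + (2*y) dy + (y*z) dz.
d(omega) = (-3*z) dx ∧ dy + (2*x - 3*y) dx ∧ dz + (z) dy ∧ dz

For a 1-form omega = sum_i f_i dx_i, the exterior derivative is
  d(omega) = sum_{i < j} (∂f_j/∂x_i - ∂f_i/∂x_j) dx_i ∧ dx_j.
  coefficient of dx ∧ dy: ∂f_2/∂x - ∂f_1/∂y = ∂(2*y)/∂x - ∂(z*(-2*x + 3*y))/∂y = -3*z
  coefficient of dx ∧ dz: ∂f_3/∂x - ∂f_1/∂z = ∂(y*z)/∂x - ∂(z*(-2*x + 3*y))/∂z = 2*x - 3*y
  coefficient of dy ∧ dz: ∂f_3/∂y - ∂f_2/∂z = ∂(y*z)/∂y - ∂(2*y)/∂z = z
Assembling: d(omega) = (-3*z) dx ∧ dy + (2*x - 3*y) dx ∧ dz + (z) dy ∧ dz.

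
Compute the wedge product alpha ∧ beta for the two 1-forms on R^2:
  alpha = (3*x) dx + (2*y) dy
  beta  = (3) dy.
alpha ∧ beta = (9*x) dx ∧ dy

Distribute the wedge, using dx_i ∧ dx_j = -dx_j ∧ dx_i and dx_i ∧ dx_i = 0. For each pair (i, j) with i < j, the coefficient of dx_i ∧ dx_j in alpha ∧ beta is (alpha_i * beta_j - alpha_j * beta_i). Collecting: alpha ∧ beta = (9*x) dx ∧ dy.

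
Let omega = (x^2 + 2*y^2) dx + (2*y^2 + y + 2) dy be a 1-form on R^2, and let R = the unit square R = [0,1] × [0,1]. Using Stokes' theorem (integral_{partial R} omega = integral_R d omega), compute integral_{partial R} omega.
integral_(partial R) omega = -2

Stokes: integral_partial_R omega = integral_R d omega with d omega = (∂Q/∂x - ∂P/∂y) dx ∧ dy.
  ∂Q/∂x = 0
  ∂P/∂y = 4*y
  integrand = ∂Q/∂x - ∂P/∂y = -4*y.
Integrating over R: integral_0^1 integral_0^1 (-4*y) dx dy = -2.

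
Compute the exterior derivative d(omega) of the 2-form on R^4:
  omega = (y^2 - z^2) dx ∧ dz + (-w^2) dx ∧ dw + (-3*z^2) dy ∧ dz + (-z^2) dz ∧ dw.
d(omega) = (-2*y) dx ∧ dy ∧ dz

For a 2-form omega = sum_{i<j} g_{ij} dx_i ∧ dx_j, the exterior derivative is
  d(omega) = sum_{i<j} d(g_{ij}) ∧ dx_i ∧ dx_j = sum_{i<j, k} (∂g_{ij}/∂x_k) dx_k ∧ dx_i ∧ dx_j.
Expand each term, using dx_k ∧ dx_i ∧ dx_j = sgn(permutation) dx_{(a)} ∧ dx_{(b)} ∧ dx_{(c)} with (a < b < c) sorted:
  d(y^2 - z^2) includes (∂/∂y)(y^2 - z^2) dy = (2*y) dy, which multiplied by dx ∧ dz gives (-2*y) dx ∧ dy ∧ dz
Collecting like 3-forms: d(omega) = (-2*y) dx ∧ dy ∧ dz.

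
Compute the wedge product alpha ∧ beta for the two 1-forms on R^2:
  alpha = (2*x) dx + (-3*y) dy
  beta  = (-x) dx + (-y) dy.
alpha ∧ beta = (-5*x*y) dx ∧ dy

Distribute the wedge, using dx_i ∧ dx_j = -dx_j ∧ dx_i and dx_i ∧ dx_i = 0. For each pair (i, j) with i < j, the coefficient of dx_i ∧ dx_j in alpha ∧ beta is (alpha_i * beta_j - alpha_j * beta_i). Collecting: alpha ∧ beta = (-5*x*y) dx ∧ dy.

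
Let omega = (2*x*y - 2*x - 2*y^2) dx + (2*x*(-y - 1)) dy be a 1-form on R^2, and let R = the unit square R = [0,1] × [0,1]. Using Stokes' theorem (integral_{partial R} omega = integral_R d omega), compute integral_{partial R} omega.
integral_(partial R) omega = -2

Stokes: integral_partial_R omega = integral_R d omega with d omega = (∂Q/∂x - ∂P/∂y) dx ∧ dy.
  ∂Q/∂x = -2*y - 2
  ∂P/∂y = 2*x - 4*y
  integrand = ∂Q/∂x - ∂P/∂y = -2*x + 2*y - 2.
Integrating over R: integral_0^1 integral_0^1 (-2*x + 2*y - 2) dx dy = -2.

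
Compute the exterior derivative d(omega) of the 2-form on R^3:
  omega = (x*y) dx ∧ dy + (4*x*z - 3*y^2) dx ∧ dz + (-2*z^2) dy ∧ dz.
d(omega) = (6*y) dx ∧ dy ∧ dz

For a 2-form omega = sum_{i<j} g_{ij} dx_i ∧ dx_j, the exterior derivative is
  d(omega) = sum_{i<j} d(g_{ij}) ∧ dx_i ∧ dx_j = sum_{i<j, k} (∂g_{ij}/∂x_k) dx_k ∧ dx_i ∧ dx_j.
Expand each term, using dx_k ∧ dx_i ∧ dx_j = sgn(permutation) dx_{(a)} ∧ dx_{(b)} ∧ dx_{(c)} with (a < b < c) sorted:
  d(4*x*z - 3*y^2) includes (∂/∂y)(4*x*z - 3*y^2) dy = (-6*y) dy, which multiplied by dx ∧ dz gives (6*y) dx ∧ dy ∧ dz
Collecting like 3-forms: d(omega) = (6*y) dx ∧ dy ∧ dz.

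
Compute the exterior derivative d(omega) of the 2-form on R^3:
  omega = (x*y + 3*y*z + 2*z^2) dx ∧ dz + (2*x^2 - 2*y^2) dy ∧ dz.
d(omega) = (3*x - 3*z) dx ∧ dy ∧ dz

For a 2-form omega = sum_{i<j} g_{ij} dx_i ∧ dx_j, the exterior derivative is
  d(omega) = sum_{i<j} d(g_{ij}) ∧ dx_i ∧ dx_j = sum_{i<j, k} (∂g_{ij}/∂x_k) dx_k ∧ dx_i ∧ dx_j.
Expand each term, using dx_k ∧ dx_i ∧ dx_j = sgn(permutation) dx_{(a)} ∧ dx_{(b)} ∧ dx_{(c)} with (a < b < c) sorted:
  d(x*y + 3*y*z + 2*z^2) includes (∂/∂y)(x*y + 3*y*z + 2*z^2) dy = (x + 3*z) dy, which multiplied by dx ∧ dz gives (-x - 3*z) dx ∧ dy ∧ dz
  d(2*x^2 - 2*y^2) includes (∂/∂x)(2*x^2 - 2*y^2) dx = (4*x) dx, which multiplied by dy ∧ dz gives (4*x) dx ∧ dy ∧ dz
Collecting like 3-forms: d(omega) = (3*x - 3*z) dx ∧ dy ∧ dz.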